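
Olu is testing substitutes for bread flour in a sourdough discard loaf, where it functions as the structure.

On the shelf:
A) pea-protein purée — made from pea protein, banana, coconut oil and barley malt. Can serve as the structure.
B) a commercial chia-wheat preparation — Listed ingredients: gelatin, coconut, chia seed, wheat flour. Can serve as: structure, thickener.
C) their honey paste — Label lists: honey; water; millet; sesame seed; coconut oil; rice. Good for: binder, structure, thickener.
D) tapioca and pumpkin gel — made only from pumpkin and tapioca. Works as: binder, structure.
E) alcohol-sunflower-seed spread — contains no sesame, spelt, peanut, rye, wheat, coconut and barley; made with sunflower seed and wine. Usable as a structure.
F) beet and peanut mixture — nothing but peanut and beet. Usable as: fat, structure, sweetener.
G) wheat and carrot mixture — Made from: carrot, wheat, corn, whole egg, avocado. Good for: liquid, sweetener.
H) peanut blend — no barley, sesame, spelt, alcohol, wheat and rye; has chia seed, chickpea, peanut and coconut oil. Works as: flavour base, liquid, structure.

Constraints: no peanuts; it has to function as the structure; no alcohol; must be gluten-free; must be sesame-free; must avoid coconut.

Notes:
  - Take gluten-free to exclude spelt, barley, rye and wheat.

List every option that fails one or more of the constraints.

A: has barley malt, so not gluten-free; has coconut oil, so not coconut-free — no
B: has wheat flour, so not gluten-free; has coconut, so not coconut-free — no
C: has coconut oil, so not coconut-free; has sesame seed, so not sesame-free — out
D: nothing on the exclusion list — valid
E: has wine, so not alcohol-free — no
F: has peanut, so not peanut-free — no
G: not usable as a structure; has wheat, so not gluten-free — no
H: has coconut oil, so not coconut-free; has peanut, so not peanut-free — reject

A, B, C, E, F, G, H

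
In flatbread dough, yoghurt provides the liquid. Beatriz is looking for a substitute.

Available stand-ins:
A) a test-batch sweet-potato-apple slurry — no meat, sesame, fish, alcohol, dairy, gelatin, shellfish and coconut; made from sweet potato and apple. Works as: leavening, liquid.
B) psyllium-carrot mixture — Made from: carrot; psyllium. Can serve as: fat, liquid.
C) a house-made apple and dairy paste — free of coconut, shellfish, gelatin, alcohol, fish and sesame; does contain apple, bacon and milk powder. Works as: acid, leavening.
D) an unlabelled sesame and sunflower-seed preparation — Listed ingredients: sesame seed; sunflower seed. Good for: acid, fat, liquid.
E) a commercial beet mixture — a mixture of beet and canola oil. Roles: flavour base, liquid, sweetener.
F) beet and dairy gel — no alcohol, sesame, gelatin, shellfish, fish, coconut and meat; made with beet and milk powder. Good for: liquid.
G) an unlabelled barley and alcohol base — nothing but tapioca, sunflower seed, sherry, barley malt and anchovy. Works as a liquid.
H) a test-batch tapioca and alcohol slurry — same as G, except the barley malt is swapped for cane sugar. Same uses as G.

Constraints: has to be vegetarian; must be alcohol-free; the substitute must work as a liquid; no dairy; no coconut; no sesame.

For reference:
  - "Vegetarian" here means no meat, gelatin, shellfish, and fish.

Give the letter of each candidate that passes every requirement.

A, B, E

A: works as a liquid, no coconut, vegetarian — keep
B: all constraints satisfied — keep
C: not usable as a liquid; has bacon, so not vegetarian (and 1 more) — reject
D: has sesame seed, so not sesame-free — reject
E: works as a liquid, no coconut, no sesame — keep
F: has milk powder, so not dairy-free — out
G: has anchovy, so not vegetarian; has sherry, so not alcohol-free — reject
H: has anchovy, so not vegetarian; has sherry, so not alcohol-free — out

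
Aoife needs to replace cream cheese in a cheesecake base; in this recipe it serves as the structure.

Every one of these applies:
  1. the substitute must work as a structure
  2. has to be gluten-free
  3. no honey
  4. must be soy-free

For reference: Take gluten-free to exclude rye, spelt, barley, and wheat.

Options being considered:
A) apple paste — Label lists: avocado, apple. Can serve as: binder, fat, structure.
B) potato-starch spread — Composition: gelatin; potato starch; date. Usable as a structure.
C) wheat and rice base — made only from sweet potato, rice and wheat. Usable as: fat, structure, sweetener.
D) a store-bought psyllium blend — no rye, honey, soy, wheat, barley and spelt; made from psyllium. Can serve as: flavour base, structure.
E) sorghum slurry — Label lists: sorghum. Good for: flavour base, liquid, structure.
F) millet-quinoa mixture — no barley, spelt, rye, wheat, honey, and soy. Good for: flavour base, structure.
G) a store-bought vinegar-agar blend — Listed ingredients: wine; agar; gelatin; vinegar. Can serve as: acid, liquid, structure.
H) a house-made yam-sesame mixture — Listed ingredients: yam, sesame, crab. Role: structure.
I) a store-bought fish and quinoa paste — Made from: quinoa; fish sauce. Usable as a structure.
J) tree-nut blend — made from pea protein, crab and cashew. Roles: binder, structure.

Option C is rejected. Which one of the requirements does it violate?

gluten-free

usable as a structure: satisfied
gluten-free: has wheat — fails
honey-free: satisfied
soy-free: satisfied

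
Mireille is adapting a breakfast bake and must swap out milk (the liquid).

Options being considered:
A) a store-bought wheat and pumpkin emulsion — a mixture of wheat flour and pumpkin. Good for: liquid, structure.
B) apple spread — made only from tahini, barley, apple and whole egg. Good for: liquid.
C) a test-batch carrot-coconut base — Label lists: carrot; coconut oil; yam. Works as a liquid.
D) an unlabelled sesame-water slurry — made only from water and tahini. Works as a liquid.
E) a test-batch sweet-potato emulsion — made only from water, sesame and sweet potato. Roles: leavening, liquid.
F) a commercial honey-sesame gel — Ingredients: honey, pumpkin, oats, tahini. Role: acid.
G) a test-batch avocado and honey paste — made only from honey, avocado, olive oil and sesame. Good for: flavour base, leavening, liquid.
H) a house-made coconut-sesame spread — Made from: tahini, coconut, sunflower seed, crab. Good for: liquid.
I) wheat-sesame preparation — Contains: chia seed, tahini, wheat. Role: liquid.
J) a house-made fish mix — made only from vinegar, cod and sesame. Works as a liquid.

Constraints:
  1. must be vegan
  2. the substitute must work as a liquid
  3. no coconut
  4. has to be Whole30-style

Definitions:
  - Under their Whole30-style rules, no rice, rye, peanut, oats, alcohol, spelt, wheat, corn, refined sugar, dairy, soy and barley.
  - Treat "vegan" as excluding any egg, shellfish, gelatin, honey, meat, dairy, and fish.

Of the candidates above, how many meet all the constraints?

A: has wheat flour, so not Whole30-style — reject
B: has barley, so not Whole30-style; has whole egg, so not vegan — reject
C: has coconut oil, so not coconut-free — no
D: vegan, no coconut — valid
E: only sesame, water, and sweet potato; none excluded — keep
F: not usable as a liquid; has oats, so not Whole30-style (and 1 more) — reject
G: has honey, so not vegan — no
H: has crab, so not vegan; has coconut, so not coconut-free — out
I: has wheat, so not Whole30-style — reject
J: has cod, so not vegan — out

2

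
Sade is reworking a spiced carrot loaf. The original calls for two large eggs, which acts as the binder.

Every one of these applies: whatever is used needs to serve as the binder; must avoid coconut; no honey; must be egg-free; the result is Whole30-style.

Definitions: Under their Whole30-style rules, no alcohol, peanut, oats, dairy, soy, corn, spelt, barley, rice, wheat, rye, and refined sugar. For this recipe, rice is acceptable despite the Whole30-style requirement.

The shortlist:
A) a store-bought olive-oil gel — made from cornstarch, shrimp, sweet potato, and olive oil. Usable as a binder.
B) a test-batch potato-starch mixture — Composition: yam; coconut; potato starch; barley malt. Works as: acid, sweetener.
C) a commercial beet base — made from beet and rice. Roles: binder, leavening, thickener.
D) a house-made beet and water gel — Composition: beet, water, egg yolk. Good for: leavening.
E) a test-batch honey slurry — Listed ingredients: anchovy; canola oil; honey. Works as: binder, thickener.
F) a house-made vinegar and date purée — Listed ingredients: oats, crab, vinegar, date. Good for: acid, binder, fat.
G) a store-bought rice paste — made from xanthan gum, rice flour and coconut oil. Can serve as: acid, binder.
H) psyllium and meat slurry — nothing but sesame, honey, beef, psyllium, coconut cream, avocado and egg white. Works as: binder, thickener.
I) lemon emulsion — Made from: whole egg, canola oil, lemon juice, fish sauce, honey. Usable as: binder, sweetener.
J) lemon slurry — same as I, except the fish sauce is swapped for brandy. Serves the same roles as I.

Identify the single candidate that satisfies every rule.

C

A: has cornstarch, so not Whole30-style — no
B: not usable as a binder; has barley malt, so not Whole30-style (and 1 more) — no
C: rice is permitted under the Whole30-style carve-out; nothing else excluded — valid
D: not usable as a binder; has egg yolk, so not egg-free — reject
E: has honey, so not honey-free — reject
F: has oats, so not Whole30-style — no
G: has coconut oil, so not coconut-free — out
H: has coconut cream, so not coconut-free; has egg white, so not egg-free (and 1 more) — no
I: has whole egg, so not egg-free; has honey, so not honey-free — no
J: has brandy, so not Whole30-style; has whole egg, so not egg-free (and 1 more) — reject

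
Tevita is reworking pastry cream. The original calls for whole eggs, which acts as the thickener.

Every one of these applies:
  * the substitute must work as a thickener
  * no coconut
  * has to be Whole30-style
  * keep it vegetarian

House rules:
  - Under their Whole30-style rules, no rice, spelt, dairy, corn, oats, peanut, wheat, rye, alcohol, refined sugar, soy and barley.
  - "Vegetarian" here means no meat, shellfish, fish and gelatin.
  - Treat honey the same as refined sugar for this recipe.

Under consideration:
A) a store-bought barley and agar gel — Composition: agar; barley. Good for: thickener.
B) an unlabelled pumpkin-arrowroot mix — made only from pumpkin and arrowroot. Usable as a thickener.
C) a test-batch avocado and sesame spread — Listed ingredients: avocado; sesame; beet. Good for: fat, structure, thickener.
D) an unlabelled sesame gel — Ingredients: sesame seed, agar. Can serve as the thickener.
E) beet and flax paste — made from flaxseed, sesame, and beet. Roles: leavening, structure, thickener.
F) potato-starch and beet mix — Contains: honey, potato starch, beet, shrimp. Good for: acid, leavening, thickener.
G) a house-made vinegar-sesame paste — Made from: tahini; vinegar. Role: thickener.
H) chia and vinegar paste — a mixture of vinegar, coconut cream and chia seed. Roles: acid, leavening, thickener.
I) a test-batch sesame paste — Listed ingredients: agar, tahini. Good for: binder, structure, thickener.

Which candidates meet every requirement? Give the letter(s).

B, C, D, E, G, I

A: has barley, so not Whole30-style — no
B: all constraints satisfied — OK
C: only sesame, beet, and avocado; none excluded — valid
D: all constraints satisfied — valid
E: no coconut, vegetarian — valid
F: has honey, so not Whole30-style; has shrimp, so not vegetarian — no
G: only tahini and vinegar; none excluded — OK
H: has coconut cream, so not coconut-free — out
I: only tahini and agar; none excluded — OK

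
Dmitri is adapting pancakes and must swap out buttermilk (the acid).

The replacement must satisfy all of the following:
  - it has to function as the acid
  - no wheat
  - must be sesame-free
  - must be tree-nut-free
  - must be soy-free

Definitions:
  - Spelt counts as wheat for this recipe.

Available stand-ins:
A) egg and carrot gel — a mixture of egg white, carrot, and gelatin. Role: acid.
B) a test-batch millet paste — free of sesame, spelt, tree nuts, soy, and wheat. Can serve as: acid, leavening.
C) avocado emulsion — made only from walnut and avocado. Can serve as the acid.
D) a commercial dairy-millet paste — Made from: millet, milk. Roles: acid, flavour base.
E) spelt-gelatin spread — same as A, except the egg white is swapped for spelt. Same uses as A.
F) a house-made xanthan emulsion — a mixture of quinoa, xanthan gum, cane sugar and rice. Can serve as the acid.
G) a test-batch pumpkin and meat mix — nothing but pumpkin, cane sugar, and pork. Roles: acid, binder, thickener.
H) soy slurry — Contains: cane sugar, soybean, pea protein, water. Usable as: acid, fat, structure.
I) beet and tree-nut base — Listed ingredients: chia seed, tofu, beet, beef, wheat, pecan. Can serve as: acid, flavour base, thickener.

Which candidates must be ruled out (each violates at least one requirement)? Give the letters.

C, E, H, I

A: nothing on the exclusion list — OK
B: works as an acid, no tree nuts, no soy — keep
C: has walnut, so not tree-nut-free — no
D: only milk and millet; none excluded — valid
E: has spelt, so not wheat-free — out
F: nothing on the exclusion list — valid
G: no soy, no tree nuts — valid
H: has soybean, so not soy-free — out
I: has pecan, so not tree-nut-free; has tofu, so not soy-free (and 1 more) — reject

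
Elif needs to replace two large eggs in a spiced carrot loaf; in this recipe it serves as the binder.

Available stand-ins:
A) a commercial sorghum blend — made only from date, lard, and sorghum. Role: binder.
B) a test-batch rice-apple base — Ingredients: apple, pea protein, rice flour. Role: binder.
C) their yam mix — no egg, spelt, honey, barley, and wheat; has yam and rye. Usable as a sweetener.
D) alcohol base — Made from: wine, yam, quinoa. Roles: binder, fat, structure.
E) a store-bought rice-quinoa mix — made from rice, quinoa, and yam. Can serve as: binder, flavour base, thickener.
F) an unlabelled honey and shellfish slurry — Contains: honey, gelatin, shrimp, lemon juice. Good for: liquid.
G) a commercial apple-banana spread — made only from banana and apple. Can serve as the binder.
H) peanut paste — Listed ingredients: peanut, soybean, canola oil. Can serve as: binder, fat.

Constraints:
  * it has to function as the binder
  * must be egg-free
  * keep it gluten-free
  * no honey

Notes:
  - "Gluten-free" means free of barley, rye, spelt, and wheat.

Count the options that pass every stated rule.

6

A: only lard, sorghum and date; none excluded — OK
B: only rice flour, pea protein, and apple; none excluded — valid
C: not usable as a binder; has rye, so not gluten-free — no
D: only wine, quinoa, and yam; none excluded — keep
E: works as a binder, gluten-free, no honey — keep
F: not usable as a binder; has honey, so not honey-free — no
G: works as a binder, gluten-free, no egg — keep
H: all constraints satisfied — keep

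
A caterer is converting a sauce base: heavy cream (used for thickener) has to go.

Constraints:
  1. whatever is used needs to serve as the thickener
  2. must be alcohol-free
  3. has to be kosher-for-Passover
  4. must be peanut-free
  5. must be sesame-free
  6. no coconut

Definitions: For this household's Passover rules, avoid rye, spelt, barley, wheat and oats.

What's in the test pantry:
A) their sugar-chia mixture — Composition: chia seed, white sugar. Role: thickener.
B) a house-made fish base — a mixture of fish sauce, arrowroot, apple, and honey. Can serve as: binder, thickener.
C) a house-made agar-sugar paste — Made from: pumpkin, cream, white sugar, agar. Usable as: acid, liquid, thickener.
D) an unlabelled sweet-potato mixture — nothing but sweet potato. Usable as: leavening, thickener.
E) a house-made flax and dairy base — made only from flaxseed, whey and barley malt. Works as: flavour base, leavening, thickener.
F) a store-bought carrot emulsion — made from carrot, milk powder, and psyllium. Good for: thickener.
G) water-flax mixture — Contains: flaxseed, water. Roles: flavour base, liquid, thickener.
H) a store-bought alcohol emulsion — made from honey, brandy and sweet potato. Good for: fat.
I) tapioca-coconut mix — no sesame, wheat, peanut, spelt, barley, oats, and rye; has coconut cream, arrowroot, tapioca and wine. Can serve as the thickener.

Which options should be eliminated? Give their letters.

E, H, I

A: only white sugar and chia seed; none excluded — keep
B: all constraints satisfied — OK
C: all constraints satisfied — OK
D: only sweet potato; none excluded — OK
E: has barley malt, so not kosher-for-Passover — reject
F: only milk powder, carrot and psyllium; none excluded — valid
G: nothing on the exclusion list — OK
H: not usable as a thickener; has brandy, so not alcohol-free — reject
I: has wine, so not alcohol-free; has coconut cream, so not coconut-free — no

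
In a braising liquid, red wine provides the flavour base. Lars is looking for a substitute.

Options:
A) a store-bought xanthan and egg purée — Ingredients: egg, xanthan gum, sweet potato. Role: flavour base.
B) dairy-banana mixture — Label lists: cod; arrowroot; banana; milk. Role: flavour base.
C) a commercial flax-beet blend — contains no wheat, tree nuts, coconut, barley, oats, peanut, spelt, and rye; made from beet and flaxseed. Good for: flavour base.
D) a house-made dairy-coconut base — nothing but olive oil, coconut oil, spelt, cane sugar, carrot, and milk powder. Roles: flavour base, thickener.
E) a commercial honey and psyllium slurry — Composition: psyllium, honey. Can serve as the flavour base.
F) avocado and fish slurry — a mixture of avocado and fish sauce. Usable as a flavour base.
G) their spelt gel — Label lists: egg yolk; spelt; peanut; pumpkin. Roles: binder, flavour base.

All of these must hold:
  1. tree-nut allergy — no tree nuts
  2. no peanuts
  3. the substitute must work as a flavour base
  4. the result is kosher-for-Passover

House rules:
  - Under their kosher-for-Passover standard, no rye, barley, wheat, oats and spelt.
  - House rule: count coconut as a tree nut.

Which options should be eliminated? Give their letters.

A: works as a flavour base, tree-nut-free, kosher-for-Passover — valid
B: kosher-for-Passover, tree-nut-free — valid
C: kosher-for-Passover, no peanut — OK
D: has spelt, so not kosher-for-Passover; has coconut oil, so not tree-nut-free — no
E: no peanut, kosher-for-Passover — keep
F: every rule checks out — OK
G: has spelt, so not kosher-for-Passover; has peanut, so not peanut-free — reject

D, G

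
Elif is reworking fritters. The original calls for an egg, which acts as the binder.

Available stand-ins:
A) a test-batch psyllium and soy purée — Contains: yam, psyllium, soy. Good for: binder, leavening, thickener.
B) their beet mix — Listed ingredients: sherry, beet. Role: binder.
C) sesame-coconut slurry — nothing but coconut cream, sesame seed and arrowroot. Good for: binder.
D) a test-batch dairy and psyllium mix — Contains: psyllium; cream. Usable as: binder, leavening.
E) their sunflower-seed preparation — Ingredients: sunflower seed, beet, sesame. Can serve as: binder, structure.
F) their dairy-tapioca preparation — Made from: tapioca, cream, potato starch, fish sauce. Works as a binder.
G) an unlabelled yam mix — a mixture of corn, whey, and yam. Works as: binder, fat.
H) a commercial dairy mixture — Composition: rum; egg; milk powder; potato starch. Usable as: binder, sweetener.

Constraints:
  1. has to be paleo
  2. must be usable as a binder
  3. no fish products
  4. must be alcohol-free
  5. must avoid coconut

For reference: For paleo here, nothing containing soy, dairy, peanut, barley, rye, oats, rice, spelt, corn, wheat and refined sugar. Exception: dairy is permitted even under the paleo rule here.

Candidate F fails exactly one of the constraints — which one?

fish-free

usable as a binder: satisfied
paleo: satisfied
alcohol-free: satisfied
coconut-free: satisfied
fish-free: has fish sauce — fails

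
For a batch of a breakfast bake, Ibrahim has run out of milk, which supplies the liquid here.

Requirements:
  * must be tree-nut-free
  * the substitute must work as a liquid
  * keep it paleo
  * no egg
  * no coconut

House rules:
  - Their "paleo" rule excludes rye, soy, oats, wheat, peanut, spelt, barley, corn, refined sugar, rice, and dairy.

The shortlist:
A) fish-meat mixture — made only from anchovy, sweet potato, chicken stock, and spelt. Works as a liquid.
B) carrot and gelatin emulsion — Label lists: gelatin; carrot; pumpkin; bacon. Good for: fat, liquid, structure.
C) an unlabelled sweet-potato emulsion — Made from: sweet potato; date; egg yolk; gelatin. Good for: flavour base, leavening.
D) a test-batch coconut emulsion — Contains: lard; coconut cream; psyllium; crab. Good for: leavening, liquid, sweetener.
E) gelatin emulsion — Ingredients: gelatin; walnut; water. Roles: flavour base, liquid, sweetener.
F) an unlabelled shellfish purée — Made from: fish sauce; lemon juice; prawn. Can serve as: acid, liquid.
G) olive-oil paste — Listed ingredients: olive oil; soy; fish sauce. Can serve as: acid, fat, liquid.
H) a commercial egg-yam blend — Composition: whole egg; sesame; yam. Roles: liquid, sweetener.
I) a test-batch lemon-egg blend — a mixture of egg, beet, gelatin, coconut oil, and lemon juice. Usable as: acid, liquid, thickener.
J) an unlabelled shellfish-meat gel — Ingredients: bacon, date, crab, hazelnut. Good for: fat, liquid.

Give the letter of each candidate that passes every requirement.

B, F

A: has spelt, so not paleo — out
B: all constraints satisfied — keep
C: not usable as a liquid; has egg yolk, so not egg-free — no
D: has coconut cream, so not coconut-free — no
E: has walnut, so not tree-nut-free — reject
F: works as a liquid, no coconut, paleo — valid
G: has soy, so not paleo — out
H: has whole egg, so not egg-free — reject
I: has egg, so not egg-free; has coconut oil, so not coconut-free — reject
J: has hazelnut, so not tree-nut-free — no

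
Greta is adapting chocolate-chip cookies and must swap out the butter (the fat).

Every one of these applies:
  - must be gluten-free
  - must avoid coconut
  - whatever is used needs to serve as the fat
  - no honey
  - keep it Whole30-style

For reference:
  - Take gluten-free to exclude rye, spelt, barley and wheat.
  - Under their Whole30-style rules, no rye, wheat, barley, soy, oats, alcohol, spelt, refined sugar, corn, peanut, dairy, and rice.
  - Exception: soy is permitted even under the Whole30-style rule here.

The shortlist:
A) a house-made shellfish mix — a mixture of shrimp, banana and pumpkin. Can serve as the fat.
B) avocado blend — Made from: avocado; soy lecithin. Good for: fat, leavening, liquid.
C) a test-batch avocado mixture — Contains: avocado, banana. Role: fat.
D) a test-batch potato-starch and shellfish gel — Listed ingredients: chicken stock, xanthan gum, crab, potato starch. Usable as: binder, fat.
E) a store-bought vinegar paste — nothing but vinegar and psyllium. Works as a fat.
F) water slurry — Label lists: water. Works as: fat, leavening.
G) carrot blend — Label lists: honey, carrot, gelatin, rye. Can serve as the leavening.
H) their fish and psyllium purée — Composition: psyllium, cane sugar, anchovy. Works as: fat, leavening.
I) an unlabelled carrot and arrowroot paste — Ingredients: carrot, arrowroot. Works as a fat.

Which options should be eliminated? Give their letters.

G, H

A: nothing on the exclusion list — OK
B: soy is permitted under the Whole30-style carve-out; nothing else excluded — OK
C: works as a fat, Whole30-style, no coconut — valid
D: nothing on the exclusion list — OK
E: works as a fat, gluten-free, no honey — keep
F: only water; none excluded — valid
G: not usable as a fat; has rye, so not gluten-free (and 2 more) — reject
H: has cane sugar, so not Whole30-style — out
I: every rule checks out — OK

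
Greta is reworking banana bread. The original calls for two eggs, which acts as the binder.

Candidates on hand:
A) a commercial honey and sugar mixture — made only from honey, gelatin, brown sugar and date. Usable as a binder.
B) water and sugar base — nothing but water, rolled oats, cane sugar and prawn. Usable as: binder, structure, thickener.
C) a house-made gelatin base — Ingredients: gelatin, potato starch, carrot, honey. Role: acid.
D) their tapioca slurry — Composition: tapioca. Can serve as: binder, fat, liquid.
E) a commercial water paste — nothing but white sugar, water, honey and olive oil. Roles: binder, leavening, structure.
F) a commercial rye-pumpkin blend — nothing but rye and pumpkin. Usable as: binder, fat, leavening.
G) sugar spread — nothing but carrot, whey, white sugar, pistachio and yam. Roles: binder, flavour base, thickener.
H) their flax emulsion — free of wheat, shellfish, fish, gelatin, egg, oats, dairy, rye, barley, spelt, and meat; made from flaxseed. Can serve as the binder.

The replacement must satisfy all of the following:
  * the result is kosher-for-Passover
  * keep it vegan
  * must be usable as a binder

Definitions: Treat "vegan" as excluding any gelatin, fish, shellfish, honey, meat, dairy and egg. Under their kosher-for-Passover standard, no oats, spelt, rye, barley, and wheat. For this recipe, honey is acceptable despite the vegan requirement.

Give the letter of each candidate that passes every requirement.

A: has gelatin, so not vegan — out
B: has prawn, so not vegan; has rolled oats, so not kosher-for-Passover — out
C: not usable as a binder; has gelatin, so not vegan — no
D: only tapioca; none excluded — valid
E: honey is permitted under the vegan carve-out; nothing else excluded — OK
F: has rye, so not kosher-for-Passover — reject
G: has whey, so not vegan — no
H: works as a binder, vegan, kosher-for-Passover — OK

D, E, H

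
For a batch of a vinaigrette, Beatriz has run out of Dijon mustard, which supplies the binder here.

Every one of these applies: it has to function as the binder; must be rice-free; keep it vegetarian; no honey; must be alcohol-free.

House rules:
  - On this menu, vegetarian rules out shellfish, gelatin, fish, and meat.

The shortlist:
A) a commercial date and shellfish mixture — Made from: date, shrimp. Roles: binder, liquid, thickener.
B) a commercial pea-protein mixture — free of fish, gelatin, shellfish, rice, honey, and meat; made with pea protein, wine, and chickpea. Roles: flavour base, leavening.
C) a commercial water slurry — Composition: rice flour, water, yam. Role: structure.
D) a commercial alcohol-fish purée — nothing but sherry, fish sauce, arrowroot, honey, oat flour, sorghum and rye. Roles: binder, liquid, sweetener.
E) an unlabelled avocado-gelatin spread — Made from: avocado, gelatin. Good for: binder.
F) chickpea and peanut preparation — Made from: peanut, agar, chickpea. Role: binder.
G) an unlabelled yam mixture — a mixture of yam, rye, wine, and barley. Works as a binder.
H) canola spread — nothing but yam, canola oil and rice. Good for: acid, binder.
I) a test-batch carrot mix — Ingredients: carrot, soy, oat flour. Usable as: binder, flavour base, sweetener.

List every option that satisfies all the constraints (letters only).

F, I

A: has shrimp, so not vegetarian — out
B: not usable as a binder; has wine, so not alcohol-free — out
C: not usable as a binder; has rice flour, so not rice-free — no
D: has fish sauce, so not vegetarian; has sherry, so not alcohol-free (and 1 more) — out
E: has gelatin, so not vegetarian — reject
F: only peanut, agar, and chickpea; none excluded — OK
G: has wine, so not alcohol-free — out
H: has rice, so not rice-free — reject
I: works as a binder, vegetarian, no rice — keep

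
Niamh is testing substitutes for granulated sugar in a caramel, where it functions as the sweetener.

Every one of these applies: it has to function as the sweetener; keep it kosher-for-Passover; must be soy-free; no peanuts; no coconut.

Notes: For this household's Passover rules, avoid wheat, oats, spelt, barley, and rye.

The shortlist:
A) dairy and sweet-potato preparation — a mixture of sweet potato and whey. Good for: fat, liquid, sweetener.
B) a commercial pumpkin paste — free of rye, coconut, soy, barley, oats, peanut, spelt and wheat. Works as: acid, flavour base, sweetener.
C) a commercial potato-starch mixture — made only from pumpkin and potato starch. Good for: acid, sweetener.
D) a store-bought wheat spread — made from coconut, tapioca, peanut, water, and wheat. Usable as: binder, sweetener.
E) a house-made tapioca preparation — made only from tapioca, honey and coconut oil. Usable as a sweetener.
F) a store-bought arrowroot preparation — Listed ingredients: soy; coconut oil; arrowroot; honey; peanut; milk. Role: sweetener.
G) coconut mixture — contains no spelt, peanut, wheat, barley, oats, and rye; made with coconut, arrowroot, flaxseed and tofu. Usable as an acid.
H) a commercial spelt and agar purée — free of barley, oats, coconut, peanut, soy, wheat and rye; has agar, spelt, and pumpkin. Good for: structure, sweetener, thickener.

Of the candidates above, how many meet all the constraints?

3

A: only whey and sweet potato; none excluded — keep
B: kosher-for-Passover, no soy — keep
C: no coconut, no soy — OK
D: has wheat, so not kosher-for-Passover; has coconut, so not coconut-free (and 1 more) — out
E: has coconut oil, so not coconut-free — no
F: has coconut oil, so not coconut-free; has peanut, so not peanut-free (and 1 more) — no
G: not usable as a sweetener; has coconut, so not coconut-free (and 1 more) — reject
H: has spelt, so not kosher-for-Passover — reject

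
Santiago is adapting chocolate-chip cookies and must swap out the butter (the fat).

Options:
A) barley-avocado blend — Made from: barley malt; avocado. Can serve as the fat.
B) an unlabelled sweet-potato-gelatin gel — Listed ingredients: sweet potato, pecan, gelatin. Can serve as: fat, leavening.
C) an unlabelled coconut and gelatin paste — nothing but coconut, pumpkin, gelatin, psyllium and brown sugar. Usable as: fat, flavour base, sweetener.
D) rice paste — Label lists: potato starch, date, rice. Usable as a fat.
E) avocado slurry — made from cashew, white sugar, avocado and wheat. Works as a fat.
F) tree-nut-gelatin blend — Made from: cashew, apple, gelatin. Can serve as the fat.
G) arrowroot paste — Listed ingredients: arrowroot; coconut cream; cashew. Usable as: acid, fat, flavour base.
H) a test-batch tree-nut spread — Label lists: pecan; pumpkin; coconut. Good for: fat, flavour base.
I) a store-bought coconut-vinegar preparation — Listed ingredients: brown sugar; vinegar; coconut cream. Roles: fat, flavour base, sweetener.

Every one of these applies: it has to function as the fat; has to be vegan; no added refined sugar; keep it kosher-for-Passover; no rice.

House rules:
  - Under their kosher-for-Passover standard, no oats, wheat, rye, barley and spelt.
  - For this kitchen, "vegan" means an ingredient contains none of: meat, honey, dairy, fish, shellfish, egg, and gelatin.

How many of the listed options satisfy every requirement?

2

A: has barley malt, so not kosher-for-Passover — out
B: has gelatin, so not vegan — no
C: has gelatin, so not vegan; has brown sugar, so not no-added-sugar — no
D: has rice, so not rice-free — reject
E: has wheat, so not kosher-for-Passover; has white sugar, so not no-added-sugar — reject
F: has gelatin, so not vegan — no
G: works as a fat, kosher-for-Passover, vegan — keep
H: no refined sugar, kosher-for-Passover — valid
I: has brown sugar, so not no-added-sugar — out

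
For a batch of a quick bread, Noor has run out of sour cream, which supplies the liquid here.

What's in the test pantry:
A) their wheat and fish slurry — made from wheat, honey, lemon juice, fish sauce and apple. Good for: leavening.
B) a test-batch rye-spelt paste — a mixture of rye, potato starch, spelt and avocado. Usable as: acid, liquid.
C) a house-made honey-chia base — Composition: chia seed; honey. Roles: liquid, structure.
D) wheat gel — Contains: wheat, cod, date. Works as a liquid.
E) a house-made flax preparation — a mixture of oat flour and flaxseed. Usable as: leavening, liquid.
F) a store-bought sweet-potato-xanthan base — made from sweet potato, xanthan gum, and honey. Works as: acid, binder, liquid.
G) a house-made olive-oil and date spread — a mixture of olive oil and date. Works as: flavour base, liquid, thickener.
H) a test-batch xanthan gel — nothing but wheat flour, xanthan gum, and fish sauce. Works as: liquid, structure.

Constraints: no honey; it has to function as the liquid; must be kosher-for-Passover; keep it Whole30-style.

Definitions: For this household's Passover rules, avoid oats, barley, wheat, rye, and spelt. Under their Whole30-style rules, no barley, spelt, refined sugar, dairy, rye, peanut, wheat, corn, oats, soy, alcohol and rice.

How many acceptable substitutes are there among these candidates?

A: not usable as a liquid; has wheat, so not kosher-for-Passover (and 2 more) — reject
B: has rye, so not kosher-for-Passover; has rye, so not Whole30-style — out
C: has honey, so not honey-free — out
D: has wheat, so not kosher-for-Passover; has wheat, so not Whole30-style — out
E: has oat flour, so not kosher-for-Passover; has oat flour, so not Whole30-style — no
F: has honey, so not honey-free — no
G: only date and olive oil; none excluded — keep
H: has wheat flour, so not kosher-for-Passover; has wheat flour, so not Whole30-style — reject

1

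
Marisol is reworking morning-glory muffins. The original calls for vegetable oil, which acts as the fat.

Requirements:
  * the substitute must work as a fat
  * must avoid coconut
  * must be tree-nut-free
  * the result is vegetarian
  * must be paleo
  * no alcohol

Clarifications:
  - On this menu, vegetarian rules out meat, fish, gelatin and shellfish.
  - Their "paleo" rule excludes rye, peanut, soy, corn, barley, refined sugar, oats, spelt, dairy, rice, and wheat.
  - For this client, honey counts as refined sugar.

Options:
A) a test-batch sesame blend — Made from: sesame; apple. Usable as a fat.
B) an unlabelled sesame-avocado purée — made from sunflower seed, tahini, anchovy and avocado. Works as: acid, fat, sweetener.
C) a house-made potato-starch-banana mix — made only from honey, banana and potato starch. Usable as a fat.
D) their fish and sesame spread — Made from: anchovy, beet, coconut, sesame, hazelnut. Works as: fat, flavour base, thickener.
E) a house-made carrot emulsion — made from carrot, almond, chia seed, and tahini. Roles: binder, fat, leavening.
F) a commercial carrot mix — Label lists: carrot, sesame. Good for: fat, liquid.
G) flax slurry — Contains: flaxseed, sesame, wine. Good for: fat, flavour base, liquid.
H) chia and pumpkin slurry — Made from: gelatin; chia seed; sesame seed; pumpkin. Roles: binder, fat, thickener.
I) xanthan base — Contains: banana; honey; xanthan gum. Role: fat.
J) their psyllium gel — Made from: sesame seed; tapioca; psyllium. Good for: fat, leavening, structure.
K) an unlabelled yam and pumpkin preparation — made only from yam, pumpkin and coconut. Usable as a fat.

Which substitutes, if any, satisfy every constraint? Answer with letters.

A, F, J

A: nothing on the exclusion list — keep
B: has anchovy, so not vegetarian — no
C: has honey, so not paleo — no
D: has anchovy, so not vegetarian; has coconut, so not coconut-free (and 1 more) — no
E: has almond, so not tree-nut-free — out
F: paleo, no alcohol — keep
G: has wine, so not alcohol-free — no
H: has gelatin, so not vegetarian — out
I: has honey, so not paleo — reject
J: only sesame seed, tapioca, and psyllium; none excluded — OK
K: has coconut, so not coconut-free — no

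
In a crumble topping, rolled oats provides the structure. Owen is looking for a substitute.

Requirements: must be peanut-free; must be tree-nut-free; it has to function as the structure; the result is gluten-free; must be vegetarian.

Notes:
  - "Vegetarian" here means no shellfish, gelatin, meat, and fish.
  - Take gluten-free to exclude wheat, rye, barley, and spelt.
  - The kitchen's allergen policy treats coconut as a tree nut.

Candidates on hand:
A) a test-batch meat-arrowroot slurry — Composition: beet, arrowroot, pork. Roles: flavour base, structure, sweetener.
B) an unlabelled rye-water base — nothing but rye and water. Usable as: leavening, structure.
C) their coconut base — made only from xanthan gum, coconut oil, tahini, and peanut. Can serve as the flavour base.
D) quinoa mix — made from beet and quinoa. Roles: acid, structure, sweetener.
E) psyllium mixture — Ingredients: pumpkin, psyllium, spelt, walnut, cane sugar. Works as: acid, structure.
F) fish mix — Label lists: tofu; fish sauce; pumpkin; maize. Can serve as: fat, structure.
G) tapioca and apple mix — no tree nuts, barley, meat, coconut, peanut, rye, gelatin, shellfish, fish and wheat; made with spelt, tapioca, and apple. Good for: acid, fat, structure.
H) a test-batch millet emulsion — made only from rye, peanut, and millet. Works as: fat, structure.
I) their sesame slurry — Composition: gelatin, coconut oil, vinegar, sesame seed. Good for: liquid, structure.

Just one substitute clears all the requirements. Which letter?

D

A: has pork, so not vegetarian — no
B: has rye, so not gluten-free — out
C: not usable as a structure; has peanut, so not peanut-free (and 1 more) — no
D: only quinoa and beet; none excluded — valid
E: has spelt, so not gluten-free; has walnut, so not tree-nut-free — reject
F: has fish sauce, so not vegetarian — no
G: has spelt, so not gluten-free — reject
H: has rye, so not gluten-free; has peanut, so not peanut-free — reject
I: has gelatin, so not vegetarian; has coconut oil, so not tree-nut-free — out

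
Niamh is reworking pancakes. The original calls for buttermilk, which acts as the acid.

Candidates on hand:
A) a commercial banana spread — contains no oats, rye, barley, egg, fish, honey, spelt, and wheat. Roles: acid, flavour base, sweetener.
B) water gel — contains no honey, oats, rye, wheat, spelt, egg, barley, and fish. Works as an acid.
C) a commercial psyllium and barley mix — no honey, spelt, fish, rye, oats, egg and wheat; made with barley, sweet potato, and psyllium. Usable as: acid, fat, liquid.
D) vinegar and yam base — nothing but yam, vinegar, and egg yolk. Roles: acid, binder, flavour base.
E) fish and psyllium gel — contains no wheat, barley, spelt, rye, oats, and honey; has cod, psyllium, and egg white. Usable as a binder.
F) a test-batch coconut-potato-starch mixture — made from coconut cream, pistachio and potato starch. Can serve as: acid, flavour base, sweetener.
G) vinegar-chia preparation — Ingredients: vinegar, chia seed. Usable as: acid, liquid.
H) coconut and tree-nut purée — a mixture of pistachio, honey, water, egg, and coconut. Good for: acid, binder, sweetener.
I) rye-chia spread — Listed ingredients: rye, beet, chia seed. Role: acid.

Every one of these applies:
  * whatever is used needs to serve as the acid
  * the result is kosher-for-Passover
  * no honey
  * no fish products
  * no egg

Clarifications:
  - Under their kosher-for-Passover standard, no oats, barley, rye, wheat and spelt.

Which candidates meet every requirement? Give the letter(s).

A, B, F, G

A: works as an acid, kosher-for-Passover, no egg — OK
B: works as an acid, no fish, no egg — valid
C: has barley, so not kosher-for-Passover — reject
D: has egg yolk, so not egg-free — no
E: not usable as an acid; has egg white, so not egg-free (and 1 more) — out
F: works as an acid, no fish, no honey — keep
G: nothing on the exclusion list — keep
H: has egg, so not egg-free; has honey, so not honey-free — out
I: has rye, so not kosher-for-Passover — no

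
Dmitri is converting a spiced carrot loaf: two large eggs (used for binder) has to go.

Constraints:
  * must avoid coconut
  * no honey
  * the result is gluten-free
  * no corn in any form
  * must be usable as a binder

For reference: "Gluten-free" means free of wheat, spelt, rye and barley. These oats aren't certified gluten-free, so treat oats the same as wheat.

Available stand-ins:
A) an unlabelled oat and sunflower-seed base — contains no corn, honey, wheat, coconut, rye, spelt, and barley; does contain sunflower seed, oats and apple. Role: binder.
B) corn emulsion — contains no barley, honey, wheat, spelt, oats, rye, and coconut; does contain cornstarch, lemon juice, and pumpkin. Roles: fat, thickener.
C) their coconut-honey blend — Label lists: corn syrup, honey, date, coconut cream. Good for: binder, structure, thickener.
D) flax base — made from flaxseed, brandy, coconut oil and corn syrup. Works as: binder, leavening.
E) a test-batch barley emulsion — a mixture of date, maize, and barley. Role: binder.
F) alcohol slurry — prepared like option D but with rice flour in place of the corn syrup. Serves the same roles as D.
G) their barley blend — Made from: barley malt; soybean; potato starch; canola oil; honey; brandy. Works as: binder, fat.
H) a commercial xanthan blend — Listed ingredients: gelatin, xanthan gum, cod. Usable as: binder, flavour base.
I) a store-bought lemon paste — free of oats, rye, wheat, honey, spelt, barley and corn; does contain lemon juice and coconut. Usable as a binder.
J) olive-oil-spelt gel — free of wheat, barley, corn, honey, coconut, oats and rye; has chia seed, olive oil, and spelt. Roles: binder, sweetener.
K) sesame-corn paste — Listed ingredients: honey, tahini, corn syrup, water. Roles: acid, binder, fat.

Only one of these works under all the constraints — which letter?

H

A: has oats, so not gluten-free — no
B: not usable as a binder; has cornstarch, so not corn-free — no
C: has corn syrup, so not corn-free; has honey, so not honey-free (and 1 more) — out
D: has corn syrup, so not corn-free; has coconut oil, so not coconut-free — reject
E: has barley, so not gluten-free; has maize, so not corn-free — out
F: has coconut oil, so not coconut-free — reject
G: has barley malt, so not gluten-free; has honey, so not honey-free — no
H: only cod, gelatin and xanthan gum; none excluded — keep
I: has coconut, so not coconut-free — reject
J: has spelt, so not gluten-free — no
K: has corn syrup, so not corn-free; has honey, so not honey-free — reject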